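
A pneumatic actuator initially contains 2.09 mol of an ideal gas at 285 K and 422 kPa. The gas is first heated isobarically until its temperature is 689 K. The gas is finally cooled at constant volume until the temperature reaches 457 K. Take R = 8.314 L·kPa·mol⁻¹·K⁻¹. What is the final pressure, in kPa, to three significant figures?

From PV = nRT: V₁ = nRT₁/P₁ = 11.74 L.
Isobaric, so V/T is constant: P₂ = P₁; V₂ = V₁·(T₂/T₁) = 28.37 L.
Isochoric, so P/T is constant: V₃ = V₂; P₃ = P₂·(T₃/T₂) = 279.9 kPa.

P₃ ≈ 280 kPa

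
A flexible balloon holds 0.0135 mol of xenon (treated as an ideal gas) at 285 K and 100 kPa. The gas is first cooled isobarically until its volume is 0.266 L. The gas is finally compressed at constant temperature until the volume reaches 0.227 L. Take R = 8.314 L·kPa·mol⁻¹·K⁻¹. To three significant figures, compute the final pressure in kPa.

P₃ ≈ 117 kPa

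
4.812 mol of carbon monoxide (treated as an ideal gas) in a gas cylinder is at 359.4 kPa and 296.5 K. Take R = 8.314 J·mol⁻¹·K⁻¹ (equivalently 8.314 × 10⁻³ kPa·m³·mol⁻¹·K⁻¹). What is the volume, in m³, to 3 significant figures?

V ≈ 0.0330 m³

PV = nRT ⇒ V = nRT/P = (4.812 × 8.314 × 10⁻³ × 296.5) / 359.4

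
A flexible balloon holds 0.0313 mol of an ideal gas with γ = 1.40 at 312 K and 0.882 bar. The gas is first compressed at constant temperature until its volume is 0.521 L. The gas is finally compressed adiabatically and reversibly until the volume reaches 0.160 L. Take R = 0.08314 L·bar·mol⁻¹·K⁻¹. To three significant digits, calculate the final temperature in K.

T₃ ≈ 500 K

From PV = nRT: V₁ = nRT₁/P₁ = 0.9205 L.
Isothermal, so P V is constant: T₂ = T₁; P₂ = P₁·(V₁/V₂) = 1.558 bar.
Reversible adiabatic, γ = 1.40: T₃ = T₂·(V₂/V₃)^(γ−1) = 500.3 K; P₃ = P₂·(V₂/V₃)^γ = 8.137 bar.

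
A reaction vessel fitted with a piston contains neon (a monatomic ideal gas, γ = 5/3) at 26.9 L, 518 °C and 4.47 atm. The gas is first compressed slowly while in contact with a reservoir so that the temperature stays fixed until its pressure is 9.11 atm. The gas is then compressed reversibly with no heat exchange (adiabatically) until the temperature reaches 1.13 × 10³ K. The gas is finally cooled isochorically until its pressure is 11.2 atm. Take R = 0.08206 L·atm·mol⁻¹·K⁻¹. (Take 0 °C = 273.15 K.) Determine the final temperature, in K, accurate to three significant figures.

Convert: T₁ = 791.1 K.
T constant ⇒ Boyle's law P V = const: T₂ = T₁; V₂ = V₁·(P₁/P₂) = 13.20 L.
Reversible adiabatic, γ = 5/3: P₃ = P₂·(T₃/T₂)^(γ/(γ−1)) = 22.21 atm; V₃ = V₂·(T₂/T₃)^(1/(γ−1)) = 7.732 L.
V constant ⇒ P ∝ T: V₄ = V₃; T₄ = T₃·(P₄/P₃) = 569.8 K.

T₄ ≈ 570 K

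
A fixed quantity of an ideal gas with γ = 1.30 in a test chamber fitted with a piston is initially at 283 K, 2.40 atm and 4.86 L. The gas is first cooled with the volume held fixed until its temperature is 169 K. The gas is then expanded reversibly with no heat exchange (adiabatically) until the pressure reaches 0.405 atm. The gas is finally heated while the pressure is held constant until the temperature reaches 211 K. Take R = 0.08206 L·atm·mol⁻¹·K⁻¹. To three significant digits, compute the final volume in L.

V₄ ≈ 21.5 L

Isochoric, so P/T is constant: V₂ = V₁; P₂ = P₁·(T₂/T₁) = 1.433 atm.
Reversible adiabatic, γ = 1.30: T₃ = T₂·(P₃/P₂)^((γ−1)/γ) = 126.2 K; V₃ = V₂·(P₂/P₃)^(1/γ) = 12.85 L.
Isobaric, so V/T is constant: P₄ = P₃; V₄ = V₃·(T₄/T₃) = 21.47 L.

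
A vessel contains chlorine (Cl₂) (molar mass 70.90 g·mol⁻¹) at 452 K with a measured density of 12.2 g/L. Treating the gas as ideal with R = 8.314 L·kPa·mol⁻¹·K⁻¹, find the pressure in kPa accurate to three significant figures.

P ≈ 647 kPa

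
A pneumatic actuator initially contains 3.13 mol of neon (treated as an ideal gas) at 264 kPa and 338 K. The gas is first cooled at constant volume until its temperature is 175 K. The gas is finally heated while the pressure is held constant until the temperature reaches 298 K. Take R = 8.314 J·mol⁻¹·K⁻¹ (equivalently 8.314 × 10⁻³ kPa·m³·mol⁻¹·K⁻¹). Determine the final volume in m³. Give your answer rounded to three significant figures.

From PV = nRT: V₁ = nRT₁/P₁ = 0.03332 m³.
V constant ⇒ P ∝ T: V₂ = V₁; P₂ = P₁·(T₂/T₁) = 136.7 kPa.
P constant ⇒ V ∝ T: P₃ = P₂; V₃ = V₂·(T₃/T₂) = 0.05673 m³.

V₃ ≈ 0.0567 m³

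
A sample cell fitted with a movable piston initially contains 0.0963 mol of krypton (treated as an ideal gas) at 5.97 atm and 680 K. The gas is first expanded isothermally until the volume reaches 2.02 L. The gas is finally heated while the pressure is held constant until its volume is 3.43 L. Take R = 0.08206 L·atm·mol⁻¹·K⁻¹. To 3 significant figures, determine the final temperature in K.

T₃ ≈ 1.15e+03 K

From PV = nRT: V₁ = nRT₁/P₁ = 0.9001 L.
T constant ⇒ Boyle's law P V = const: T₂ = T₁; P₂ = P₁·(V₁/V₂) = 2.660 atm.
Isobaric, so V/T is constant: P₃ = P₂; T₃ = T₂·(V₃/V₂) = 1155 K.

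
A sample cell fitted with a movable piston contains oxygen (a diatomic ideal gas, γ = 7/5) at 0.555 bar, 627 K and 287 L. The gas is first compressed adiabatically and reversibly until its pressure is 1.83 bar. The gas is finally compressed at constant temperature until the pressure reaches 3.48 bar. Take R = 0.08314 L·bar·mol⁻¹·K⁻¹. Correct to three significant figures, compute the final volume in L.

V₃ ≈ 64.4 L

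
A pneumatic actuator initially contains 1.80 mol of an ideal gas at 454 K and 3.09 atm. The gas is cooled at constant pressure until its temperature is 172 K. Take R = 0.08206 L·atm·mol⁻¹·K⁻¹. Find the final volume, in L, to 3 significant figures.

V₂ ≈ 8.22 L

From PV = nRT: V₁ = nRT₁/P₁ = 21.70 L.
P constant ⇒ V ∝ T: P₂ = P₁; V₂ = V₁·(T₂/T₁) = 8.222 L.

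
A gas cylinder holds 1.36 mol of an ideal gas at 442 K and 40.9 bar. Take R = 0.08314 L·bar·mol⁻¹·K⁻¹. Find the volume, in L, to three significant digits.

PV = nRT ⇒ V = nRT/P = (1.36 × 0.08314 × 442) / 40.9

V ≈ 1.22 L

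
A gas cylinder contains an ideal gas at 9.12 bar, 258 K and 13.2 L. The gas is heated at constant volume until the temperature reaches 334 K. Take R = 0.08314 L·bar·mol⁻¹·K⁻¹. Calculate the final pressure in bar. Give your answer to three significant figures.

P₂ ≈ 11.8 bar

Isochoric, so P/T is constant: V₂ = V₁; P₂ = P₁·(T₂/T₁) = 11.81 bar.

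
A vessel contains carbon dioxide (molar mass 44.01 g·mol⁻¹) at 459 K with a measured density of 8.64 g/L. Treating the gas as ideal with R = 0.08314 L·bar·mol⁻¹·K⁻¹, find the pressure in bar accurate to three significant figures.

ρ = PM/(RT) ⇒ P = ρRT/M = (8.64 × 0.08314 × 459.0) / 44.01

P ≈ 7.49 bar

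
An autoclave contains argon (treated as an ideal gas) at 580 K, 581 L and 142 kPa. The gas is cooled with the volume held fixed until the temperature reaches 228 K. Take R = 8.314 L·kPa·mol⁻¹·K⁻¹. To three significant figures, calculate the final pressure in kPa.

V constant ⇒ P ∝ T: V₂ = V₁; P₂ = P₁·(T₂/T₁) = 55.82 kPa.

P₂ ≈ 55.8 kPa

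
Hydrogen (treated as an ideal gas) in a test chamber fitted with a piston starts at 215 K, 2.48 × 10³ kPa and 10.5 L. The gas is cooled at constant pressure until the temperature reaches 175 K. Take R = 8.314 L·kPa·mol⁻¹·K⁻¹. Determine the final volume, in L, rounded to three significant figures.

Isobaric, so V/T is constant: P₂ = P₁; V₂ = V₁·(T₂/T₁) = 8.547 L.

V₂ ≈ 8.55 L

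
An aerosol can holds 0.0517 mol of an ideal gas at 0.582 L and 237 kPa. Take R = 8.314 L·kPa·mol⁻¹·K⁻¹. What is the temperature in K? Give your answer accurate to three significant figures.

T ≈ 321 K

PV = nRT ⇒ T = PV/(nR) = (237 × 0.582) / (0.0517 × 8.314)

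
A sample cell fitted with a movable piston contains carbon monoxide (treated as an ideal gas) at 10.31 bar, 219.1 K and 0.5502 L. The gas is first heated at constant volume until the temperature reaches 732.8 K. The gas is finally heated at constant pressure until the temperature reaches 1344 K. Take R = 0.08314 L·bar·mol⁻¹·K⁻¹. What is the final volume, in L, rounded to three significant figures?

Isochoric, so P/T is constant: V₂ = V₁; P₂ = P₁·(T₂/T₁) = 34.48 bar.
P constant ⇒ V ∝ T: P₃ = P₂; V₃ = V₂·(T₃/T₂) = 1.009 L.

V₃ ≈ 1.01 L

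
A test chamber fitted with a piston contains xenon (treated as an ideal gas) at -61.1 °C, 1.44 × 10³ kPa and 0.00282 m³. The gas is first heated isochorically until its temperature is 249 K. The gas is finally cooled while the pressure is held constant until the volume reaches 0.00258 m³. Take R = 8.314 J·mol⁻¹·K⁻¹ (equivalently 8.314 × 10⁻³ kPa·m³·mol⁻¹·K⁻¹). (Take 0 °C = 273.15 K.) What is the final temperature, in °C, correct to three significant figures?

Convert: T₁ = 212.0 K.
V constant ⇒ P ∝ T: V₂ = V₁; P₂ = P₁·(T₂/T₁) = 1691 kPa.
P constant ⇒ V ∝ T: P₃ = P₂; T₃ = T₂·(V₃/V₂) = 227.8 K.

T₃ ≈ -45.3 °C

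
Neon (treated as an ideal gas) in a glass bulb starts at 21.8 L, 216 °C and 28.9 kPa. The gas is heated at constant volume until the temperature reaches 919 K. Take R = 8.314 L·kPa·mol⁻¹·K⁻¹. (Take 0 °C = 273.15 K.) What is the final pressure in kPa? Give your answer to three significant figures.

P₂ ≈ 54.3 kPa

Convert: T₁ = 489.1 K.
V constant ⇒ P ∝ T: V₂ = V₁; P₂ = P₁·(T₂/T₁) = 54.30 kPa.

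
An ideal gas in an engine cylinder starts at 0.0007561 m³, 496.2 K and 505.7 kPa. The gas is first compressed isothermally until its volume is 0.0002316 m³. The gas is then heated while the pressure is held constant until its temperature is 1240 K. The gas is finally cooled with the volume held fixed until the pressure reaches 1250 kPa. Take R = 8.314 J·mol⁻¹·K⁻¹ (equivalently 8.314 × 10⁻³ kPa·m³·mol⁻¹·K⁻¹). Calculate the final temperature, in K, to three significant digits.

T constant ⇒ Boyle's law P V = const: T₂ = T₁; P₂ = P₁·(V₁/V₂) = 1651 kPa.
Isobaric, so V/T is constant: P₃ = P₂; V₃ = V₂·(T₃/T₂) = 0.0005788 m³.
Isochoric, so P/T is constant: V₄ = V₃; T₄ = T₃·(P₄/P₃) = 938.9 K.

T₄ ≈ 939 K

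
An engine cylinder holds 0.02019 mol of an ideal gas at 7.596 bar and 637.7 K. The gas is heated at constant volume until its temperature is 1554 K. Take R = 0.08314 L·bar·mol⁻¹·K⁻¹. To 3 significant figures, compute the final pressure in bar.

P₂ ≈ 18.5 bar

From PV = nRT: V₁ = nRT₁/P₁ = 0.1409 L.
V constant ⇒ P ∝ T: V₂ = V₁; P₂ = P₁·(T₂/T₁) = 18.51 bar.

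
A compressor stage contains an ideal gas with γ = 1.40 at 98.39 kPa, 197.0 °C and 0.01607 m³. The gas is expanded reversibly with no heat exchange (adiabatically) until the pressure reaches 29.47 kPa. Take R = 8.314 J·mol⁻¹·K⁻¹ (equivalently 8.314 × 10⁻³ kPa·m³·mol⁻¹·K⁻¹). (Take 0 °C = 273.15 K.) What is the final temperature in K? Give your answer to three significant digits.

Convert: T₁ = 470.1 K.
Adiabatic (γ = 1.40), T V^(γ−1) and P V^γ constant: T₂ = T₁·(P₂/P₁)^((γ−1)/γ) = 333.2 K; V₂ = V₁·(P₁/P₂)^(1/γ) = 0.03802 m³.

T₂ ≈ 333 K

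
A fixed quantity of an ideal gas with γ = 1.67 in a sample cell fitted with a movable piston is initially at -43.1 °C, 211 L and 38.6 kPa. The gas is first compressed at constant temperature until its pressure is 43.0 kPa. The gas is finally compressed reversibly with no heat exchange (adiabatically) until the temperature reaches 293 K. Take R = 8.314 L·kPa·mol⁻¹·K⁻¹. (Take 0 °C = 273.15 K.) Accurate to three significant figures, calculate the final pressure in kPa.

Convert: T₁ = 230.0 K.
Isothermal, so P V is constant: T₂ = T₁; V₂ = V₁·(P₁/P₂) = 189.4 L.
Adiabatic (γ = 1.67), T V^(γ−1) and P V^γ constant: P₃ = P₂·(T₃/T₂)^(γ/(γ−1)) = 78.58 kPa; V₃ = V₂·(T₂/T₃)^(1/(γ−1)) = 132.0 L.

P₃ ≈ 78.6 kPa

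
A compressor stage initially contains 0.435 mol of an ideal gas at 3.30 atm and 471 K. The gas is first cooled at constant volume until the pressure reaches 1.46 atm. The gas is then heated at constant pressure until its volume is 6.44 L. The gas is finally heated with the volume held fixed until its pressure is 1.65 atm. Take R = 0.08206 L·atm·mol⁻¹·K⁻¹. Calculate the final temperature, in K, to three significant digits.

T₄ ≈ 298 K

From PV = nRT: V₁ = nRT₁/P₁ = 5.095 L.
Isochoric, so P/T is constant: V₂ = V₁; T₂ = T₁·(P₂/P₁) = 208.4 K.
Isobaric, so V/T is constant: P₃ = P₂; T₃ = T₂·(V₃/V₂) = 263.4 K.
V constant ⇒ P ∝ T: V₄ = V₃; T₄ = T₃·(P₄/P₃) = 297.7 K.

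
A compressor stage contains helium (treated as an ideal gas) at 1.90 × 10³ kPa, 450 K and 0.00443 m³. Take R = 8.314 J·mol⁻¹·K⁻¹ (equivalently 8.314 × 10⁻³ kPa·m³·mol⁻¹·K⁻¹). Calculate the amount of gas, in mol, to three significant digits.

PV = nRT ⇒ n = PV/(RT) = (1.90e+03 × 0.00443) / (8.314 × 10⁻³ × 450)

n ≈ 2.25 mol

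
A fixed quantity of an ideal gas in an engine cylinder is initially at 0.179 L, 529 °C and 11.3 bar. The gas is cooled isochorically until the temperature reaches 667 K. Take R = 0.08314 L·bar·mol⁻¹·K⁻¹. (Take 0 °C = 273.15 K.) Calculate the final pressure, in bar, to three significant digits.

Convert: T₁ = 802.1 K.
V constant ⇒ P ∝ T: V₂ = V₁; P₂ = P₁·(T₂/T₁) = 9.396 bar.

P₂ ≈ 9.40 bar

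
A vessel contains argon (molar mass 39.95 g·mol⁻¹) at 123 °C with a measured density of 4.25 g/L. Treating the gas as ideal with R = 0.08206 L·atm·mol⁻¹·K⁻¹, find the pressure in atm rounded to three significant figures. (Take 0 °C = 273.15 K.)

ρ = PM/(RT) ⇒ P = ρRT/M = (4.25 × 0.08206 × 396.1) / 39.95

P ≈ 3.46 atm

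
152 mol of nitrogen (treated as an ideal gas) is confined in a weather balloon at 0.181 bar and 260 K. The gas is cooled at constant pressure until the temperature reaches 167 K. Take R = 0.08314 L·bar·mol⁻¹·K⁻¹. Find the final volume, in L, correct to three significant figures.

From PV = nRT: V₁ = nRT₁/P₁ = 1.815e+04 L.
P constant ⇒ V ∝ T: P₂ = P₁; V₂ = V₁·(T₂/T₁) = 1.166e+04 L.

V₂ ≈ 1.17e+04 L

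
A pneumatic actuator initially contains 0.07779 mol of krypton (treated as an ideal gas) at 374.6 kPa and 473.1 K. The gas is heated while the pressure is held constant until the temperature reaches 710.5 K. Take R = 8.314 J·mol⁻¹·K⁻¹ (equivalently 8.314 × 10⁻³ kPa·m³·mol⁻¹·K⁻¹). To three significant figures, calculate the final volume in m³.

V₂ ≈ 0.00123 m³

From PV = nRT: V₁ = nRT₁/P₁ = 0.0008168 m³.
P constant ⇒ V ∝ T: P₂ = P₁; V₂ = V₁·(T₂/T₁) = 0.001227 m³.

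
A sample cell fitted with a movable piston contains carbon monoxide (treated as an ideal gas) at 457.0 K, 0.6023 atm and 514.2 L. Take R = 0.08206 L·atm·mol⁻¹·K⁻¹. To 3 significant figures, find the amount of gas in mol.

PV = nRT ⇒ n = PV/(RT) = (0.6023 × 514.2) / (0.08206 × 457.0)

n ≈ 8.26 mol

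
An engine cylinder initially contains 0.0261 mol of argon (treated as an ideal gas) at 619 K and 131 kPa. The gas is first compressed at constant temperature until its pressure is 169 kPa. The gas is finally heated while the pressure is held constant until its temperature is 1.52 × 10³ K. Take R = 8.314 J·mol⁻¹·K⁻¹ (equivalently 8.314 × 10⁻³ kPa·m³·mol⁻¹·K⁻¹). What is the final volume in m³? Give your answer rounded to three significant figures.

V₃ ≈ 0.00195 m³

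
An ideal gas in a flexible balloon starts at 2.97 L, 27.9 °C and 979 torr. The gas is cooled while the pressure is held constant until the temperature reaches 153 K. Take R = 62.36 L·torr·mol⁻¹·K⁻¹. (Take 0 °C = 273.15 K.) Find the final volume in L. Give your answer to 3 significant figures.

V₂ ≈ 1.51 L

Convert: T₁ = 301.0 K.
P constant ⇒ V ∝ T: P₂ = P₁; V₂ = V₁·(T₂/T₁) = 1.509 L.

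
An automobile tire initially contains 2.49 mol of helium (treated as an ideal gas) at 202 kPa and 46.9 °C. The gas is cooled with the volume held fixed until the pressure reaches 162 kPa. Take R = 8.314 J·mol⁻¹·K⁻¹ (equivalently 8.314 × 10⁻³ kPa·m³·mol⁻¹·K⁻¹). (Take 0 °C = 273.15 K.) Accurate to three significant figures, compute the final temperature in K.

Convert: T₁ = 320.0 K.
From PV = nRT: V₁ = nRT₁/P₁ = 0.03280 m³.
V constant ⇒ P ∝ T: V₂ = V₁; T₂ = T₁·(P₂/P₁) = 256.7 K.

T₂ ≈ 257 K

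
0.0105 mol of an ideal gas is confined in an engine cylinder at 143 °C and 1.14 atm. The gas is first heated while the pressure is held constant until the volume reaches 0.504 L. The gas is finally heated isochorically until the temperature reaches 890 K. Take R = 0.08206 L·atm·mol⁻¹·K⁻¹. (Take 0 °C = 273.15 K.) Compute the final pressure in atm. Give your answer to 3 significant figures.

Convert: T₁ = 416.1 K.
From PV = nRT: V₁ = nRT₁/P₁ = 0.3145 L.
P constant ⇒ V ∝ T: P₂ = P₁; T₂ = T₁·(V₂/V₁) = 666.8 K.
Isochoric, so P/T is constant: V₃ = V₂; P₃ = P₂·(T₃/T₂) = 1.522 atm.

P₃ ≈ 1.52 atm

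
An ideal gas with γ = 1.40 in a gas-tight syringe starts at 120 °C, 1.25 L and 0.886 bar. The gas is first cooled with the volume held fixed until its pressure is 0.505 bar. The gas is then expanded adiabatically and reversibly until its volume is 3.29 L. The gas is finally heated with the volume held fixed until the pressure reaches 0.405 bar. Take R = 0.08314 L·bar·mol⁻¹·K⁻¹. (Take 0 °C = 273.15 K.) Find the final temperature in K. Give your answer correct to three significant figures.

Convert: T₁ = 393.1 K.
V constant ⇒ P ∝ T: V₂ = V₁; T₂ = T₁·(P₂/P₁) = 224.1 K.
Adiabatic (γ = 1.40), T V^(γ−1) and P V^γ constant: T₃ = T₂·(V₂/V₃)^(γ−1) = 152.2 K; P₃ = P₂·(V₂/V₃)^γ = 0.1303 bar.
Isochoric, so P/T is constant: V₄ = V₃; T₄ = T₃·(P₄/P₃) = 473.0 K.

T₄ ≈ 473 K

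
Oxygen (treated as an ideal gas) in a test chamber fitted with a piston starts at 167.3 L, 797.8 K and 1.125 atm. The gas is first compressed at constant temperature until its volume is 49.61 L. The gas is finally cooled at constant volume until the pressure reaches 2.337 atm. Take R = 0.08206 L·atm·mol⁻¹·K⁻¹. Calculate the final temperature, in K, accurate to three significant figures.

T₃ ≈ 491 K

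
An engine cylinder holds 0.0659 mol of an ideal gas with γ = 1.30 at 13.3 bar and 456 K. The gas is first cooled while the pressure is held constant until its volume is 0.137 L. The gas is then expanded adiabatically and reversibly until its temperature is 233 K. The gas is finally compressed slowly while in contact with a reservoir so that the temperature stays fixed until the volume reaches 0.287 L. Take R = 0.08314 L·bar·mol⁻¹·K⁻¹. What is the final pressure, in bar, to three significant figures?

P₄ ≈ 4.45 bar

From PV = nRT: V₁ = nRT₁/P₁ = 0.1878 L.
P constant ⇒ V ∝ T: P₂ = P₁; T₂ = T₁·(V₂/V₁) = 332.6 K.
Adiabatic (γ = 1.30), T V^(γ−1) and P V^γ constant: P₃ = P₂·(T₃/T₂)^(γ/(γ−1)) = 2.846 bar; V₃ = V₂·(T₂/T₃)^(1/(γ−1)) = 0.4485 L.
T constant ⇒ Boyle's law P V = const: T₄ = T₃; P₄ = P₃·(V₃/V₄) = 4.448 bar.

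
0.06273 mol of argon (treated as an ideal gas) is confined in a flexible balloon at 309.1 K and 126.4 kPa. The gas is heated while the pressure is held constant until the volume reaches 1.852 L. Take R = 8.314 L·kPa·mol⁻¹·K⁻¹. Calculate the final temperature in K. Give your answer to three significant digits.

T₂ ≈ 449 K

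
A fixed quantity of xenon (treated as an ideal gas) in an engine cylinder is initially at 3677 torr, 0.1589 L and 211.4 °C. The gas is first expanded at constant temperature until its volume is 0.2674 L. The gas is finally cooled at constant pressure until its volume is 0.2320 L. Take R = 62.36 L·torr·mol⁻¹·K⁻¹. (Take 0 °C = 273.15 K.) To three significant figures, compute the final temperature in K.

Convert: T₁ = 484.5 K.
T constant ⇒ Boyle's law P V = const: T₂ = T₁; P₂ = P₁·(V₁/V₂) = 2185 torr.
Isobaric, so V/T is constant: P₃ = P₂; T₃ = T₂·(V₃/V₂) = 420.4 K.

T₃ ≈ 420 K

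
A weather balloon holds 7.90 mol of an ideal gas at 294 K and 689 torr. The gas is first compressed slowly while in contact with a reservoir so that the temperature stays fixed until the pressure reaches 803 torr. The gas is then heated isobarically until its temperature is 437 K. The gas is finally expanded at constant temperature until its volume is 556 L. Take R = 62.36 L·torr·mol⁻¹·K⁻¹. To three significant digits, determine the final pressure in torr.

P₄ ≈ 387 torr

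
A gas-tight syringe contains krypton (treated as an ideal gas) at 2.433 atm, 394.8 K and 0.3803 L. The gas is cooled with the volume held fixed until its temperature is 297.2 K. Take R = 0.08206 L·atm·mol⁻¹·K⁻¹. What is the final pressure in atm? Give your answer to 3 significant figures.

P₂ ≈ 1.83 atm

V constant ⇒ P ∝ T: V₂ = V₁; P₂ = P₁·(T₂/T₁) = 1.832 atm.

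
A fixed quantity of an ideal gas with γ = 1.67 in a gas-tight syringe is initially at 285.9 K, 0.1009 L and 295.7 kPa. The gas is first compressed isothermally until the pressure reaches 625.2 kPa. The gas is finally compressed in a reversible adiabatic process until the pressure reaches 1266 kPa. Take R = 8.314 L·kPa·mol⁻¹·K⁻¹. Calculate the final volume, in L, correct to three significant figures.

Isothermal, so P V is constant: T₂ = T₁; V₂ = V₁·(P₁/P₂) = 0.04772 L.
Adiabatic (γ = 1.67), T V^(γ−1) and P V^γ constant: T₃ = T₂·(P₃/P₂)^((γ−1)/γ) = 379.4 K; V₃ = V₂·(P₂/P₃)^(1/γ) = 0.03128 L.

V₃ ≈ 0.0313 L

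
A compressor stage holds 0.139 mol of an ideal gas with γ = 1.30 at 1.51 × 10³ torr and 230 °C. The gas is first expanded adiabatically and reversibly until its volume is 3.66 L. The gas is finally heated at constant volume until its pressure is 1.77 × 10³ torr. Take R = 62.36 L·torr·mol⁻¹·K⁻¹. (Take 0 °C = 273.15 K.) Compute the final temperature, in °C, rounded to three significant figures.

Convert: T₁ = 503.1 K.
From PV = nRT: V₁ = nRT₁/P₁ = 2.888 L.
Adiabatic (γ = 1.30), T V^(γ−1) and P V^γ constant: T₂ = T₁·(V₁/V₂)^(γ−1) = 468.6 K; P₂ = P₁·(V₁/V₂)^γ = 1110 torr.
V constant ⇒ P ∝ T: V₃ = V₂; T₃ = T₂·(P₃/P₂) = 747.4 K.

T₃ ≈ 474 °C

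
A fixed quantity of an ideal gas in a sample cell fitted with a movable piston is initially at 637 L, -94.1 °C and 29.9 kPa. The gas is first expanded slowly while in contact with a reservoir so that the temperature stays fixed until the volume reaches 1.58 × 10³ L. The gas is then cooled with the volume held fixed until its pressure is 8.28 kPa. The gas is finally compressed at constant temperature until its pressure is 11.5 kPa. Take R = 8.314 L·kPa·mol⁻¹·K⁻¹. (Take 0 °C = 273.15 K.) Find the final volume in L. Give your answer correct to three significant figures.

Convert: T₁ = 179.0 K.
Isothermal, so P V is constant: T₂ = T₁; P₂ = P₁·(V₁/V₂) = 12.05 kPa.
Isochoric, so P/T is constant: V₃ = V₂; T₃ = T₂·(P₃/P₂) = 123.0 K.
Isothermal, so P V is constant: T₄ = T₃; V₄ = V₃·(P₃/P₄) = 1138 L.

V₄ ≈ 1.14e+03 L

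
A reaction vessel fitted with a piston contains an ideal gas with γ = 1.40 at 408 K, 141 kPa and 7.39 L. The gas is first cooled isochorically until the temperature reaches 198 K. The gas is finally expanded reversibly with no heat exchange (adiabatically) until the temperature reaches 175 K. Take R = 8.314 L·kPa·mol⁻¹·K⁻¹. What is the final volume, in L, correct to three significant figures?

V constant ⇒ P ∝ T: V₂ = V₁; P₂ = P₁·(T₂/T₁) = 68.43 kPa.
Adiabatic (γ = 1.40), T V^(γ−1) and P V^γ constant: P₃ = P₂·(T₃/T₂)^(γ/(γ−1)) = 44.41 kPa; V₃ = V₂·(T₂/T₃)^(1/(γ−1)) = 10.06 L.

V₃ ≈ 10.1 L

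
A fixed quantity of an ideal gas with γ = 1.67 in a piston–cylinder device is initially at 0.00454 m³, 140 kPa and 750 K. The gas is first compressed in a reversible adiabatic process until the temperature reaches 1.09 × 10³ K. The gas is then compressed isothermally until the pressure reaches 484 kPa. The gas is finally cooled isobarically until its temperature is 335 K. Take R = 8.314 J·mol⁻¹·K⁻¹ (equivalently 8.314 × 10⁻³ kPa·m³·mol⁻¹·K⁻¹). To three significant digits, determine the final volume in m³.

Adiabatic (γ = 1.67), T V^(γ−1) and P V^γ constant: P₂ = P₁·(T₂/T₁)^(γ/(γ−1)) = 355.5 kPa; V₂ = V₁·(T₁/T₂)^(1/(γ−1)) = 0.002598 m³.
T constant ⇒ Boyle's law P V = const: T₃ = T₂; V₃ = V₂·(P₂/P₃) = 0.001909 m³.
Isobaric, so V/T is constant: P₄ = P₃; V₄ = V₃·(T₄/T₃) = 0.0005866 m³.

V₄ ≈ 0.000587 m³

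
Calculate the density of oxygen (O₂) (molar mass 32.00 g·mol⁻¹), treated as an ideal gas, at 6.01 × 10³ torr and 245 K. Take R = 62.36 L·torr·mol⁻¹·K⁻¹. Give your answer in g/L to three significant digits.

ρ = PM/(RT) = (6.01e+03 × 32.00) / (62.36 × 245.0)

ρ ≈ 12.6 g/L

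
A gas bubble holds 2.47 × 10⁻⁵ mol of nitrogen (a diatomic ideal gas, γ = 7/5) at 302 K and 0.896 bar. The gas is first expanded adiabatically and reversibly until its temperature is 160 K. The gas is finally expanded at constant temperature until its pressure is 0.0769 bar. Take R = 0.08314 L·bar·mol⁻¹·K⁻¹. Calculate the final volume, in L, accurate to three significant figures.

From PV = nRT: V₁ = nRT₁/P₁ = 0.0006922 L.
Adiabatic (γ = 7/5), T V^(γ−1) and P V^γ constant: P₂ = P₁·(T₂/T₁)^(γ/(γ−1)) = 0.09698 bar; V₂ = V₁·(T₁/T₂)^(1/(γ−1)) = 0.003388 L.
T constant ⇒ Boyle's law P V = const: T₃ = T₂; V₃ = V₂·(P₂/P₃) = 0.004273 L.

V₃ ≈ 0.00427 L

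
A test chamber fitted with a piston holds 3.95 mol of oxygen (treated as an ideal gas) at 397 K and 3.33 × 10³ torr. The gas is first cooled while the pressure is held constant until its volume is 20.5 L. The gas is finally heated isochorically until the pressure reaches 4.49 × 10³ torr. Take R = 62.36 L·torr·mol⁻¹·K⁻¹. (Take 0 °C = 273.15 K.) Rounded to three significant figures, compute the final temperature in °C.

From PV = nRT: V₁ = nRT₁/P₁ = 29.37 L.
Isobaric, so V/T is constant: P₂ = P₁; T₂ = T₁·(V₂/V₁) = 277.1 K.
Isochoric, so P/T is constant: V₃ = V₂; T₃ = T₂·(P₃/P₂) = 373.7 K.

T₃ ≈ 101 °C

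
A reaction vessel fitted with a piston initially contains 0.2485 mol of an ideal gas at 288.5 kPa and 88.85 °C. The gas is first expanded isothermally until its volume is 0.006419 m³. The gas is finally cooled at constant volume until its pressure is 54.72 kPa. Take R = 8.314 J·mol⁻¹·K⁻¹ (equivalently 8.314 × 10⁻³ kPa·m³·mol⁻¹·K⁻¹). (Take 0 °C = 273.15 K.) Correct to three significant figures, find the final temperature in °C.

Convert: T₁ = 362.0 K.
From PV = nRT: V₁ = nRT₁/P₁ = 0.002592 m³.
Isothermal, so P V is constant: T₂ = T₁; P₂ = P₁·(V₁/V₂) = 116.5 kPa.
Isochoric, so P/T is constant: V₃ = V₂; T₃ = T₂·(P₃/P₂) = 170.0 K.

T₃ ≈ -103 °C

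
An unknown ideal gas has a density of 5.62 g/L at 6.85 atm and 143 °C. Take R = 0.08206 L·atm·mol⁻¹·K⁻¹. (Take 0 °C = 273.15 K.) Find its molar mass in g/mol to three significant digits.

ρ = PM/(RT) ⇒ M = ρRT/P = (5.62 × 0.08206 × 416.1) / 6.85

M ≈ 28.0 g/mol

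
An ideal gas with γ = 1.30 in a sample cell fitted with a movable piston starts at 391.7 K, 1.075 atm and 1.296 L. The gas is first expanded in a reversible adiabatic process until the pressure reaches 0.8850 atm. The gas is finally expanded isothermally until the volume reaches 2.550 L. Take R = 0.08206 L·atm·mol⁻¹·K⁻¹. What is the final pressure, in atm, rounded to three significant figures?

Adiabatic (γ = 1.30), T V^(γ−1) and P V^γ constant: T₂ = T₁·(P₂/P₁)^((γ−1)/γ) = 374.5 K; V₂ = V₁·(P₁/P₂)^(1/γ) = 1.505 L.
T constant ⇒ Boyle's law P V = const: T₃ = T₂; P₃ = P₂·(V₂/V₃) = 0.5224 atm.

P₃ ≈ 0.522 atm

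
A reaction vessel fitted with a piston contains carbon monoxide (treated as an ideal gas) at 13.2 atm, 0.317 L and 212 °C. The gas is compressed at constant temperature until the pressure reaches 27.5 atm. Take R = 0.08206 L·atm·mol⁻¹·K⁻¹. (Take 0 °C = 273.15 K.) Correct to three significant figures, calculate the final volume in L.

V₂ ≈ 0.152 L

Convert: T₁ = 485.1 K.
T constant ⇒ Boyle's law P V = const: T₂ = T₁; V₂ = V₁·(P₁/P₂) = 0.1522 L.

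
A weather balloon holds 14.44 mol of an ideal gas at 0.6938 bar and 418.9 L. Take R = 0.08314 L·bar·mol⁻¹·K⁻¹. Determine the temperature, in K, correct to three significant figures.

PV = nRT ⇒ T = PV/(nR) = (0.6938 × 418.9) / (14.44 × 0.08314)

T ≈ 242 K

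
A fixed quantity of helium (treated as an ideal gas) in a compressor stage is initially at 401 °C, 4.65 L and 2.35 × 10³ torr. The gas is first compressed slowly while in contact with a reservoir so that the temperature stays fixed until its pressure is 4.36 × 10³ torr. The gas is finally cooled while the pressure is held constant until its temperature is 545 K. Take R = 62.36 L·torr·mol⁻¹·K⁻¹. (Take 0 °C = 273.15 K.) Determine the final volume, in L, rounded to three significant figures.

V₃ ≈ 2.03 L

Convert: T₁ = 674.1 K.
T constant ⇒ Boyle's law P V = const: T₂ = T₁; V₂ = V₁·(P₁/P₂) = 2.506 L.
P constant ⇒ V ∝ T: P₃ = P₂; V₃ = V₂·(T₃/T₂) = 2.026 L.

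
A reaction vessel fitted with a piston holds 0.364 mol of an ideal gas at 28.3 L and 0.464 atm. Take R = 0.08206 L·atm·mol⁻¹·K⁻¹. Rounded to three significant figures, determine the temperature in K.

T ≈ 440 K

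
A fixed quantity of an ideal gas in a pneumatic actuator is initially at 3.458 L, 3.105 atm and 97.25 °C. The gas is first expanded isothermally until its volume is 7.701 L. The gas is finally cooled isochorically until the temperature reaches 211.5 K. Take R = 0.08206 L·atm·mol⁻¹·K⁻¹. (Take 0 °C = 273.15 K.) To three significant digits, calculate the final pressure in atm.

P₃ ≈ 0.796 atm

Convert: T₁ = 370.4 K.
T constant ⇒ Boyle's law P V = const: T₂ = T₁; P₂ = P₁·(V₁/V₂) = 1.394 atm.
V constant ⇒ P ∝ T: V₃ = V₂; P₃ = P₂·(T₃/T₂) = 0.7961 atm.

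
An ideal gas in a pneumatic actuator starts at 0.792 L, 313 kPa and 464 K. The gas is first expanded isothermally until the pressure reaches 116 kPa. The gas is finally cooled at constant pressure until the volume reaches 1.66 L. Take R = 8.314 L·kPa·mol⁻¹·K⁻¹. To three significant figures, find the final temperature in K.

T₃ ≈ 360 K

Isothermal, so P V is constant: T₂ = T₁; V₂ = V₁·(P₁/P₂) = 2.137 L.
P constant ⇒ V ∝ T: P₃ = P₂; T₃ = T₂·(V₃/V₂) = 360.4 K.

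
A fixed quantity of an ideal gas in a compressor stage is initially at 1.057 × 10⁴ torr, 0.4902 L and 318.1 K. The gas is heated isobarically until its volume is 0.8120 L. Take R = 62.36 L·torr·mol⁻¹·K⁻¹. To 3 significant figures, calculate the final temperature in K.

T₂ ≈ 527 K

Isobaric, so V/T is constant: P₂ = P₁; T₂ = T₁·(V₂/V₁) = 526.9 K.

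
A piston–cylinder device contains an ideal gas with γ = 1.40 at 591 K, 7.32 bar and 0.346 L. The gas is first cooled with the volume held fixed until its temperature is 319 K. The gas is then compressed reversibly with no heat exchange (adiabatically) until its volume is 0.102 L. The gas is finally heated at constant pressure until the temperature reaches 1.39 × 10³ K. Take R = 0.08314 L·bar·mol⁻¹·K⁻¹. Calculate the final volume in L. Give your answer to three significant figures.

V₄ ≈ 0.273 L

V constant ⇒ P ∝ T: V₂ = V₁; P₂ = P₁·(T₂/T₁) = 3.951 bar.
Adiabatic (γ = 1.40), T V^(γ−1) and P V^γ constant: T₃ = T₂·(V₂/V₃)^(γ−1) = 520.0 K; P₃ = P₂·(V₂/V₃)^γ = 21.85 bar.
P constant ⇒ V ∝ T: P₄ = P₃; V₄ = V₃·(T₄/T₃) = 0.2727 L.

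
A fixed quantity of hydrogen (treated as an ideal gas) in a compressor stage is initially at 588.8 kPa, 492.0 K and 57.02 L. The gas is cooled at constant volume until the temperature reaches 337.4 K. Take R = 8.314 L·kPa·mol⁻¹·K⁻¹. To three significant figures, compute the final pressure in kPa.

P₂ ≈ 404 kPa

V constant ⇒ P ∝ T: V₂ = V₁; P₂ = P₁·(T₂/T₁) = 403.8 kPa.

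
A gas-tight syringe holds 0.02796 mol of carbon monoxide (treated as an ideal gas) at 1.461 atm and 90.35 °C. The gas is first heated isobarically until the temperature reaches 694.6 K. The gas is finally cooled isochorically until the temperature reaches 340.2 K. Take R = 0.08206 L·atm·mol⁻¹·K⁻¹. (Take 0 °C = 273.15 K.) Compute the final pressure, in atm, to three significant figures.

P₃ ≈ 0.716 atm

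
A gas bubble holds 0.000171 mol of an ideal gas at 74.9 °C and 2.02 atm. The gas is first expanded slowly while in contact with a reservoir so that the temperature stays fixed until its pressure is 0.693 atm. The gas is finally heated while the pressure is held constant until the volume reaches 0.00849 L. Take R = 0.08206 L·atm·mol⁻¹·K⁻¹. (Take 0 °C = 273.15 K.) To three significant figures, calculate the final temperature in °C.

T₃ ≈ 146 °C

Convert: T₁ = 348.0 K.
From PV = nRT: V₁ = nRT₁/P₁ = 0.002418 L.
Isothermal, so P V is constant: T₂ = T₁; V₂ = V₁·(P₁/P₂) = 0.007048 L.
P constant ⇒ V ∝ T: P₃ = P₂; T₃ = T₂·(V₃/V₂) = 419.3 K.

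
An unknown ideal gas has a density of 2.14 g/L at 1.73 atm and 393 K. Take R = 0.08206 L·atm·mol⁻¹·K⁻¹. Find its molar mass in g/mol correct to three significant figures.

ρ = PM/(RT) ⇒ M = ρRT/P = (2.14 × 0.08206 × 393.0) / 1.73

M ≈ 39.9 g/mol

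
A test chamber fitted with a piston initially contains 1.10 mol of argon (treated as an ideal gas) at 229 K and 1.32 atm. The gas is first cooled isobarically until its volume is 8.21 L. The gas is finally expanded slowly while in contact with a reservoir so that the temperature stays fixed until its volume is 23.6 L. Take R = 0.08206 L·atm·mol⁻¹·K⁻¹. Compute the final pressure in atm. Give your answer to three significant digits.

P₃ ≈ 0.459 atm

From PV = nRT: V₁ = nRT₁/P₁ = 15.66 L.
P constant ⇒ V ∝ T: P₂ = P₁; T₂ = T₁·(V₂/V₁) = 120.1 K.
T constant ⇒ Boyle's law P V = const: T₃ = T₂; P₃ = P₂·(V₂/V₃) = 0.4592 atm.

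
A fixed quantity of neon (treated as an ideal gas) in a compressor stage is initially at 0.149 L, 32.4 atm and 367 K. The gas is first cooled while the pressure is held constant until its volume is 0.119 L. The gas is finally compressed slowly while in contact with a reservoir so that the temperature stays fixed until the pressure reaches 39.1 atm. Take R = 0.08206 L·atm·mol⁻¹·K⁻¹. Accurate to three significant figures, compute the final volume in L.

P constant ⇒ V ∝ T: P₂ = P₁; T₂ = T₁·(V₂/V₁) = 293.1 K.
Isothermal, so P V is constant: T₃ = T₂; V₃ = V₂·(P₂/P₃) = 0.09861 L.

V₃ ≈ 0.0986 L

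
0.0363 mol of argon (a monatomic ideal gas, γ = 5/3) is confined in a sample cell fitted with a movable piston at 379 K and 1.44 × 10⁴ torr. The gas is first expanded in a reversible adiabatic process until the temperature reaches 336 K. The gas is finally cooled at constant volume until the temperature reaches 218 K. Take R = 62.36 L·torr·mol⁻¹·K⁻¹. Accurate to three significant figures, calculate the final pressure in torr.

P₃ ≈ 6.91e+03 torr

From PV = nRT: V₁ = nRT₁/P₁ = 0.05958 L.
Adiabatic (γ = 5/3), T V^(γ−1) and P V^γ constant: P₂ = P₁·(T₂/T₁)^(γ/(γ−1)) = 1.066e+04 torr; V₂ = V₁·(T₁/T₂)^(1/(γ−1)) = 0.07137 L.
V constant ⇒ P ∝ T: V₃ = V₂; P₃ = P₂·(T₃/T₂) = 6914 torr.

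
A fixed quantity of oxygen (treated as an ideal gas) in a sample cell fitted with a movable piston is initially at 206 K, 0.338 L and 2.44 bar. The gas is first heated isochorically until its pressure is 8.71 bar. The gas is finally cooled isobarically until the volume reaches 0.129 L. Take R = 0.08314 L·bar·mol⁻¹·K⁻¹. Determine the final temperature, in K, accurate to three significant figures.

V constant ⇒ P ∝ T: V₂ = V₁; T₂ = T₁·(P₂/P₁) = 735.4 K.
Isobaric, so V/T is constant: P₃ = P₂; T₃ = T₂·(V₃/V₂) = 280.7 K.

T₃ ≈ 281 K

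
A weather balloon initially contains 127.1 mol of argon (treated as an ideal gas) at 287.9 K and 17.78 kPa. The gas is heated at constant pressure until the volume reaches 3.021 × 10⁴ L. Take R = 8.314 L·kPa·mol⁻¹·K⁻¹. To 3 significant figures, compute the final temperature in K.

From PV = nRT: V₁ = nRT₁/P₁ = 1.711e+04 L.
Isobaric, so V/T is constant: P₂ = P₁; T₂ = T₁·(V₂/V₁) = 508.3 K.

T₂ ≈ 508 K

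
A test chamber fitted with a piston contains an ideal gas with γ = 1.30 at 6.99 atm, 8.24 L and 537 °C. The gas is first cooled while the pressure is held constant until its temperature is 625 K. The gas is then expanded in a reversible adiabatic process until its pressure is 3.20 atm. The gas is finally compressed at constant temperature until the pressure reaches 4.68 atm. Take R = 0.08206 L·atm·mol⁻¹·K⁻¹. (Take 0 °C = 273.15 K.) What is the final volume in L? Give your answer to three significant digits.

Convert: T₁ = 810.1 K.
P constant ⇒ V ∝ T: P₂ = P₁; V₂ = V₁·(T₂/T₁) = 6.357 L.
Reversible adiabatic, γ = 1.30: T₃ = T₂·(P₃/P₂)^((γ−1)/γ) = 521.9 K; V₃ = V₂·(P₂/P₃)^(1/γ) = 11.59 L.
Isothermal, so P V is constant: T₄ = T₃; V₄ = V₃·(P₃/P₄) = 7.928 L.

V₄ ≈ 7.93 L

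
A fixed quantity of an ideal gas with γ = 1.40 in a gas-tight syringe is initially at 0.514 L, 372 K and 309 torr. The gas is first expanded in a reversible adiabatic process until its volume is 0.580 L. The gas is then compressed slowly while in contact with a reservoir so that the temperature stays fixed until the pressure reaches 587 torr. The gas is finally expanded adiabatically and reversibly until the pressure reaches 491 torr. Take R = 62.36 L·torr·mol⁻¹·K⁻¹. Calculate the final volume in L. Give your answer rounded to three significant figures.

Reversible adiabatic, γ = 1.40: T₂ = T₁·(V₁/V₂)^(γ−1) = 354.5 K; P₂ = P₁·(V₁/V₂)^γ = 260.9 torr.
T constant ⇒ Boyle's law P V = const: T₃ = T₂; V₃ = V₂·(P₂/P₃) = 0.2578 L.
Adiabatic (γ = 1.40), T V^(γ−1) and P V^γ constant: T₄ = T₃·(P₄/P₃)^((γ−1)/γ) = 336.8 K; V₄ = V₃·(P₃/P₄)^(1/γ) = 0.2929 L.

V₄ ≈ 0.293 L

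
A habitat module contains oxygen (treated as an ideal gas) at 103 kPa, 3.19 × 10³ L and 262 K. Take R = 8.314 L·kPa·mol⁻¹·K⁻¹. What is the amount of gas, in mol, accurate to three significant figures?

PV = nRT ⇒ n = PV/(RT) = (103 × 3.19e+03) / (8.314 × 262)

n ≈ 151 mol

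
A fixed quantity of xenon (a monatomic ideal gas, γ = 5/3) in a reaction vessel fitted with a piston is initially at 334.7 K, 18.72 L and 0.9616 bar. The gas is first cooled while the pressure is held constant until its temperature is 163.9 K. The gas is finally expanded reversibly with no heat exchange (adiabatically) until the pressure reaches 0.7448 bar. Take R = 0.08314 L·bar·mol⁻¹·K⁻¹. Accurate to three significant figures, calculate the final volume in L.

V₃ ≈ 10.7 L

P constant ⇒ V ∝ T: P₂ = P₁; V₂ = V₁·(T₂/T₁) = 9.167 L.
Reversible adiabatic, γ = 5/3: T₃ = T₂·(P₃/P₂)^((γ−1)/γ) = 148.0 K; V₃ = V₂·(P₂/P₃)^(1/γ) = 10.69 L.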